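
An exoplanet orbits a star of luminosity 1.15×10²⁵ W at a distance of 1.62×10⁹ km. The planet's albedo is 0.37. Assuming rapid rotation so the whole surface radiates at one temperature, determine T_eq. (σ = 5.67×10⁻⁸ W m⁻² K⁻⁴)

T_eq ≈ 31.4 K

d = 1.62×10⁹ km = 1.62×10¹² m.
Flux: S = L/(4πd²) = 1.15×10²⁵/(4π×(1.62×10¹²)²) = 0.349 W m⁻².
Energy balance: absorbed = emitted ⇒ πR²·S(1−A) = 4πR²·σT_eq⁴, so T_eq⁴ = S(1−A)/(4σ).
T_eq = [0.349 × 0.63 / (4 × 5.67×10⁻⁸)]^(1/4) = (9.69×10⁵)^(1/4) = 31.4 K.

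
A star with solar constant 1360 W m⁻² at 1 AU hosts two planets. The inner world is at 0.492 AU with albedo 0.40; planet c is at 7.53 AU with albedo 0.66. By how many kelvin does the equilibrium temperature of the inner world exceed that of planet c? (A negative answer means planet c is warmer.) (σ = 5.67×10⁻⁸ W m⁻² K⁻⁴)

T_eq = [S₀(1−A)/(4σd²)]^(1/4), so T ∝ (1−A)^(1/4) / √d.
T₁ = [1360×0.60/(4×5.67×10⁻⁸×0.492²)]^(1/4) = 349.16 K.
T₂ = [1360×0.34/(4×5.67×10⁻⁸×7.53²)]^(1/4) = 77.44 K.

ΔT ≈ 271.7 K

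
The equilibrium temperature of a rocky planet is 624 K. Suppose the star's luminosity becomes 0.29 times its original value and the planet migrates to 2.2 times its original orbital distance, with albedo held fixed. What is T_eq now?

T_eq ≈ 309 K

T_eq ∝ L^(1/4) · d^(−1/2).
T′ = 624 × 0.29^(1/4) / 2.2^(1/2) = 309 K.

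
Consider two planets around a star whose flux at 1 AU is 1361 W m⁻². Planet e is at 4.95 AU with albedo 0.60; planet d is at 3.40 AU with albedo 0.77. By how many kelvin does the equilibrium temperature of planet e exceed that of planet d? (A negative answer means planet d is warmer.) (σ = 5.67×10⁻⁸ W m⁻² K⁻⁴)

T_eq = [S₀(1−A)/(4σd²)]^(1/4), so T ∝ (1−A)^(1/4) / √d.
T₁ = [1361×0.40/(4×5.67×10⁻⁸×4.95²)]^(1/4) = 99.49 K.
T₂ = [1361×0.23/(4×5.67×10⁻⁸×3.40²)]^(1/4) = 104.53 K.

ΔT ≈ -5.0 K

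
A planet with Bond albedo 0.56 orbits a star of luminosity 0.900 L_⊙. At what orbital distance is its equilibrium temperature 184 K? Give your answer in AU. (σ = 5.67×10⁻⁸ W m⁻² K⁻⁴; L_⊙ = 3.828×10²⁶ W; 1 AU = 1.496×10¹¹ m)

L = 0.900 × 3.828×10²⁶ = 3.45×10²⁶ W.
From T_eq⁴ = L(1−A)/(16πσd²): d = √[L(1−A)/(16πσT_eq⁴)].
d = √[3.45×10²⁶ × 0.44 / (16π × 5.67×10⁻⁸ × (184)⁴)] = 2.15×10¹¹ m = 1.44 AU.

d ≈ 1.44 AU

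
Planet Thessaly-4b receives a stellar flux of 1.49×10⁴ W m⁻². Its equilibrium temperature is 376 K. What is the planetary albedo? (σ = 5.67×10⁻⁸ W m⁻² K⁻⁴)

From T_eq⁴ = S(1−A)/(4σ): 1−A = 4σT_eq⁴/S.
1−A = 4 × 5.67×10⁻⁸ × (376)⁴ / 1.49×10⁴ = 0.304.

A ≈ 0.70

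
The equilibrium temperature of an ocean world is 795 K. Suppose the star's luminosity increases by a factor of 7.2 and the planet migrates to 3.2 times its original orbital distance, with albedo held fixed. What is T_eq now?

T_eq ∝ L^(1/4) · d^(−1/2).
T′ = 795 × 7.2^(1/4) / 3.2^(1/2) = 728 K.

T_eq ≈ 728 K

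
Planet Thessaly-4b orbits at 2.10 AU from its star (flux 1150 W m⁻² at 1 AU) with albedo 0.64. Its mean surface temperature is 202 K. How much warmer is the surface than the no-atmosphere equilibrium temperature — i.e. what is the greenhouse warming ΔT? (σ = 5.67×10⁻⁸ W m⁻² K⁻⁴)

ΔT ≈ 59.4 K

S = 1150/2.10² = 260.8 W m⁻².
T_eq = [S(1−A)/(4σ)]^(1/4) = [260.8×0.36/(4×5.67×10⁻⁸)]^(1/4) = 142.6 K.
ΔT = T_surf − T_eq = 202 − 142.6.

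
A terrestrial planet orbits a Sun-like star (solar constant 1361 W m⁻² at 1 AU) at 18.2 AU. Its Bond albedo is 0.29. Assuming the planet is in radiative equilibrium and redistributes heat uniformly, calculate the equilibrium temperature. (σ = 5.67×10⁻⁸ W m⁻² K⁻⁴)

T_eq ≈ 59.9 K

Flux at 18.2 AU: S = 1361/18.2² = 4.11 W m⁻².
Energy balance: absorbed = emitted ⇒ πR²·S(1−A) = 4πR²·σT_eq⁴, so T_eq⁴ = S(1−A)/(4σ).
T_eq = [4.11 × 0.71 / (4 × 5.67×10⁻⁸)]^(1/4) = (1.29×10⁷)^(1/4) = 59.9 K.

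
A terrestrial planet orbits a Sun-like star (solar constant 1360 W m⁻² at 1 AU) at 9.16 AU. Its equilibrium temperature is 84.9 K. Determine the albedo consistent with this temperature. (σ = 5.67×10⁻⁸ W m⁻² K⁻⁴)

Flux at 9.16 AU: S = 1360/9.16² = 16.2 W m⁻².
From T_eq⁴ = S(1−A)/(4σ): 1−A = 4σT_eq⁴/S.
1−A = 4 × 5.67×10⁻⁸ × (84.9)⁴ / 16.2 = 0.727.

A ≈ 0.27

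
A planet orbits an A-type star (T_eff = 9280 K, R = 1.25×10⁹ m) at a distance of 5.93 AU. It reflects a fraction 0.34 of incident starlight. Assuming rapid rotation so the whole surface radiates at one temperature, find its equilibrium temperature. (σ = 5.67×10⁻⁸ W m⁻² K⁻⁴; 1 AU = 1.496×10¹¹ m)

T_eq ≈ 222 K

d = 5.93 AU = 8.87×10¹¹ m.
L = 4πR_⋆²σT_⋆⁴ = 4π(1.25×10⁹)² × 5.67×10⁻⁸ × (9280)⁴ = 8.26×10²⁷ W.
S = L/(4πd²) = 835 W m⁻².
Energy balance: absorbed = emitted ⇒ πR²·S(1−A) = 4πR²·σT_eq⁴, so T_eq⁴ = S(1−A)/(4σ).
T_eq = [835 × 0.66 / (4 × 5.67×10⁻⁸)]^(1/4) = (2.43×10⁹)^(1/4) = 222 K.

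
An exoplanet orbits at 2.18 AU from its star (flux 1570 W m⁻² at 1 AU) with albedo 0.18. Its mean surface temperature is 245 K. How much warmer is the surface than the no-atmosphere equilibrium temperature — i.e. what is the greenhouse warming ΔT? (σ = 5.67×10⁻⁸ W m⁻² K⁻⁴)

ΔT ≈ 59.1 K

S = 1570/2.18² = 330.4 W m⁻².
T_eq = [S(1−A)/(4σ)]^(1/4) = [330.4×0.82/(4×5.67×10⁻⁸)]^(1/4) = 185.9 K.
ΔT = T_surf − T_eq = 245 − 185.9.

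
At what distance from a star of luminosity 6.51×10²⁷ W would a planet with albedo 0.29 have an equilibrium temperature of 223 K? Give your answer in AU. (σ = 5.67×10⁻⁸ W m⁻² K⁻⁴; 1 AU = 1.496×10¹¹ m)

d ≈ 5.41 AU

From T_eq⁴ = L(1−A)/(16πσd²): d = √[L(1−A)/(16πσT_eq⁴)].
d = √[6.51×10²⁷ × 0.71 / (16π × 5.67×10⁻⁸ × (223)⁴)] = 8.10×10¹¹ m = 5.41 AU.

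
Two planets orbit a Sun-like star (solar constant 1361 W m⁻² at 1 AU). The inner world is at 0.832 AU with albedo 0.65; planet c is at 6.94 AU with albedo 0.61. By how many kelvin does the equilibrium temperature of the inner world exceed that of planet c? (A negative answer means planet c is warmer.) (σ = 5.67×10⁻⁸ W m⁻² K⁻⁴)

T_eq = [S₀(1−A)/(4σd²)]^(1/4), so T ∝ (1−A)^(1/4) / √d.
T₁ = [1361×0.35/(4×5.67×10⁻⁸×0.832²)]^(1/4) = 234.70 K.
T₂ = [1361×0.39/(4×5.67×10⁻⁸×6.94²)]^(1/4) = 83.49 K.

ΔT ≈ 151.2 K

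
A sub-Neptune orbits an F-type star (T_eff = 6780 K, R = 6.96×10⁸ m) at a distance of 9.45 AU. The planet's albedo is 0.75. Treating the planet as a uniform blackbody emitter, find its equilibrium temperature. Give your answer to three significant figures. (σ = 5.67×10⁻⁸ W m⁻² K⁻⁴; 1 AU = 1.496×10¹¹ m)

d = 9.45 AU = 1.41×10¹² m.
L = 4πR_⋆²σT_⋆⁴ = 4π(6.96×10⁸)² × 5.67×10⁻⁸ × (6780)⁴ = 7.29×10²⁶ W.
S = L/(4πd²) = 29.0 W m⁻².
Energy balance: absorbed = emitted ⇒ πR²·S(1−A) = 4πR²·σT_eq⁴, so T_eq⁴ = S(1−A)/(4σ).
T_eq = [29.0 × 0.25 / (4 × 5.67×10⁻⁸)]^(1/4) = (3.20×10⁷)^(1/4) = 75.2 K.

T_eq ≈ 75.2 K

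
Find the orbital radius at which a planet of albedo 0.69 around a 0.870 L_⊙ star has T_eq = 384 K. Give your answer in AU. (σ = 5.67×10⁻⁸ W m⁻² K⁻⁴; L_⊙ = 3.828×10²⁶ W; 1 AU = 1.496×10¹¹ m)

L = 0.870 × 3.828×10²⁶ = 3.33×10²⁶ W.
From T_eq⁴ = L(1−A)/(16πσd²): d = √[L(1−A)/(16πσT_eq⁴)].
d = √[3.33×10²⁶ × 0.31 / (16π × 5.67×10⁻⁸ × (384)⁴)] = 4.08×10¹⁰ m = 0.273 AU.

d ≈ 0.273 AU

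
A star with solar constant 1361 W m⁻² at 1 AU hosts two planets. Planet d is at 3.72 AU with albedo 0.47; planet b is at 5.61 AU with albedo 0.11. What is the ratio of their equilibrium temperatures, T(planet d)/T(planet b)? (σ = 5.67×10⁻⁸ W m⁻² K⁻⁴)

T₁/T₂ ≈ 1.079

T_eq = [S₀(1−A)/(4σd²)]^(1/4), so T ∝ (1−A)^(1/4) / √d.
T₁ = [1361×0.53/(4×5.67×10⁻⁸×3.72²)]^(1/4) = 123.13 K.
T₂ = [1361×0.89/(4×5.67×10⁻⁸×5.61²)]^(1/4) = 114.14 K.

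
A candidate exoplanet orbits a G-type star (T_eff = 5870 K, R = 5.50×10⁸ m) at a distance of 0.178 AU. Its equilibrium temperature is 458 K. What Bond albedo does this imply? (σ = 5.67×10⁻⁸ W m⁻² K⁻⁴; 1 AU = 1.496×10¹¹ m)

d = 0.178 AU = 2.66×10¹⁰ m.
L = 4πR_⋆²σT_⋆⁴ = 4π(5.50×10⁸)² × 5.67×10⁻⁸ × (5870)⁴ = 2.56×10²⁶ W.
S = L/(4πd²) = 2.87×10⁴ W m⁻².
From T_eq⁴ = S(1−A)/(4σ): 1−A = 4σT_eq⁴/S.
1−A = 4 × 5.67×10⁻⁸ × (458)⁴ / 2.87×10⁴ = 0.347.

A ≈ 0.65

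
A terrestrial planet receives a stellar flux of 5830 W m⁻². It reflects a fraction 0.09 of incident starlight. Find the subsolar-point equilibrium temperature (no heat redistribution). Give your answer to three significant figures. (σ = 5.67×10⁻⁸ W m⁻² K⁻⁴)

At the subsolar point the surface absorbs S(1−A) and emits σT⁴ per unit area — no factor of 4, since only the local patch is in balance.
T = [5830 × 0.91 / 5.67×10⁻⁸]^(1/4) = (9.36×10¹⁰)^(1/4) = 553 K.

T_ss ≈ 553 K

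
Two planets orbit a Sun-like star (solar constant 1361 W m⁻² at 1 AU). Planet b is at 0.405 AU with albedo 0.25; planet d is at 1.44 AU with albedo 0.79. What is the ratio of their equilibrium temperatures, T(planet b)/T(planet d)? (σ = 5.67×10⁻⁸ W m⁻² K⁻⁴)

T_eq = [S₀(1−A)/(4σd²)]^(1/4), so T ∝ (1−A)^(1/4) / √d.
T₁ = [1361×0.75/(4×5.67×10⁻⁸×0.405²)]^(1/4) = 407.00 K.
T₂ = [1361×0.21/(4×5.67×10⁻⁸×1.44²)]^(1/4) = 157.01 K.

T₁/T₂ ≈ 2.592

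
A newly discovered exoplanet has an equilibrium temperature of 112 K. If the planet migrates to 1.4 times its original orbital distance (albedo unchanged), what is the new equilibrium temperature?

T_eq ≈ 94.7 K

T_eq ∝ L^(1/4) · d^(−1/2).
T′ = 112 / 1.4^(1/2) = 94.7 K.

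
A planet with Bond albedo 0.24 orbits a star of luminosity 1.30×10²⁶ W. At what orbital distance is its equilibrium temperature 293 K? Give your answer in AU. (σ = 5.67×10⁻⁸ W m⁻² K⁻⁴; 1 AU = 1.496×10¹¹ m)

d ≈ 0.458 AU

From T_eq⁴ = L(1−A)/(16πσd²): d = √[L(1−A)/(16πσT_eq⁴)].
d = √[1.30×10²⁶ × 0.76 / (16π × 5.67×10⁻⁸ × (293)⁴)] = 6.86×10¹⁰ m = 0.458 AU.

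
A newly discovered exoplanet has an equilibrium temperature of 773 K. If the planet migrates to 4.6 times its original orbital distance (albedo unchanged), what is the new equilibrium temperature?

T_eq ≈ 360 K

T_eq ∝ L^(1/4) · d^(−1/2).
T′ = 773 / 4.6^(1/2) = 360 K.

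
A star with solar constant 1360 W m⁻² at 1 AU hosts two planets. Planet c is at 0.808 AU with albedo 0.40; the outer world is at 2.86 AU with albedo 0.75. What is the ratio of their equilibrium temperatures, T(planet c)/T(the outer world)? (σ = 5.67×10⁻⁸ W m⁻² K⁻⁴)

T₁/T₂ ≈ 2.342

T_eq = [S₀(1−A)/(4σd²)]^(1/4), so T ∝ (1−A)^(1/4) / √d.
T₁ = [1360×0.60/(4×5.67×10⁻⁸×0.808²)]^(1/4) = 272.46 K.
T₂ = [1360×0.25/(4×5.67×10⁻⁸×2.86²)]^(1/4) = 116.35 K.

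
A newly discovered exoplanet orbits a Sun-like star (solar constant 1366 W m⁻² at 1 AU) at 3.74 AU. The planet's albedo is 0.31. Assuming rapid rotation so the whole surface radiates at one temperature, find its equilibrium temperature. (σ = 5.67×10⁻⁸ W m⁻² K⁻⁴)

Flux at 3.74 AU: S = 1366/3.74² = 97.7 W m⁻².
Energy balance: absorbed = emitted ⇒ πR²·S(1−A) = 4πR²·σT_eq⁴, so T_eq⁴ = S(1−A)/(4σ).
T_eq = [97.7 × 0.69 / (4 × 5.67×10⁻⁸)]^(1/4) = (2.97×10⁸)^(1/4) = 131 K.

T_eq ≈ 131 K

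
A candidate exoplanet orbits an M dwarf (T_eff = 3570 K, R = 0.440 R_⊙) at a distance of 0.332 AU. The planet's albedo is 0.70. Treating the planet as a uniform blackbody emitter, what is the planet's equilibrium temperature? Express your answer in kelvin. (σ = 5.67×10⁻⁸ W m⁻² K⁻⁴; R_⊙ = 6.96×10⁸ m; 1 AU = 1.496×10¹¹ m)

R_⋆ = 0.440 × 6.96×10⁸ = 3.06×10⁸ m.
d = 0.332 AU = 4.97×10¹⁰ m.
L = 4πR_⋆²σT_⋆⁴ = 4π(3.06×10⁸)² × 5.67×10⁻⁸ × (3570)⁴ = 1.09×10²⁵ W.
S = L/(4πd²) = 350 W m⁻².
Energy balance: absorbed = emitted ⇒ πR²·S(1−A) = 4πR²·σT_eq⁴, so T_eq⁴ = S(1−A)/(4σ).
T_eq = [350 × 0.30 / (4 × 5.67×10⁻⁸)]^(1/4) = (4.63×10⁸)^(1/4) = 147 K.

T_eq ≈ 147 K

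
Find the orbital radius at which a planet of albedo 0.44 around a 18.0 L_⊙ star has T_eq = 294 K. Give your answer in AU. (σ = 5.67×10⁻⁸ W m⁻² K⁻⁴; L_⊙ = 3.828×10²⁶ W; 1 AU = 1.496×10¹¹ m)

d ≈ 2.85 AU

L = 18.0 × 3.828×10²⁶ = 6.89×10²⁷ W.
From T_eq⁴ = L(1−A)/(16πσd²): d = √[L(1−A)/(16πσT_eq⁴)].
d = √[6.89×10²⁷ × 0.56 / (16π × 5.67×10⁻⁸ × (294)⁴)] = 4.26×10¹¹ m = 2.85 AU.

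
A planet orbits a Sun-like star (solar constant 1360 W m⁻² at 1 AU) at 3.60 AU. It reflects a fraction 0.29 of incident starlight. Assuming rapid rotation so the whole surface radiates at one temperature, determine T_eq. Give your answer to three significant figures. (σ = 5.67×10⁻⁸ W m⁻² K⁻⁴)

T_eq ≈ 135 K

Flux at 3.60 AU: S = 1360/3.60² = 105 W m⁻².
Energy balance: absorbed = emitted ⇒ πR²·S(1−A) = 4πR²·σT_eq⁴, so T_eq⁴ = S(1−A)/(4σ).
T_eq = [105 × 0.71 / (4 × 5.67×10⁻⁸)]^(1/4) = (3.29×10⁸)^(1/4) = 135 K.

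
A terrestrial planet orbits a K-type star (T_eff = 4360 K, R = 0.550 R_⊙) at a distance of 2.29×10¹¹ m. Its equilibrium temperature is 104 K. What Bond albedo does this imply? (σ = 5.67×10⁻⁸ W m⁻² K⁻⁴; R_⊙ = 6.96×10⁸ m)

R_⋆ = 0.550 × 6.96×10⁸ = 3.83×10⁸ m.
L = 4πR_⋆²σT_⋆⁴ = 4π(3.83×10⁸)² × 5.67×10⁻⁸ × (4360)⁴ = 3.77×10²⁵ W.
S = L/(4πd²) = 57.3 W m⁻².
From T_eq⁴ = S(1−A)/(4σ): 1−A = 4σT_eq⁴/S.
1−A = 4 × 5.67×10⁻⁸ × (104)⁴ / 57.3 = 0.463.

A ≈ 0.54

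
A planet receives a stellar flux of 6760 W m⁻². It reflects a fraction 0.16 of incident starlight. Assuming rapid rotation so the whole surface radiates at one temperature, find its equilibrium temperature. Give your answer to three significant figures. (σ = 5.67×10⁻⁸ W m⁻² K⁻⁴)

Energy balance: absorbed = emitted ⇒ πR²·S(1−A) = 4πR²·σT_eq⁴, so T_eq⁴ = S(1−A)/(4σ).
T_eq = [6760 × 0.84 / (4 × 5.67×10⁻⁸)]^(1/4) = (2.50×10¹⁰)^(1/4) = 398 K.

T_eq ≈ 398 K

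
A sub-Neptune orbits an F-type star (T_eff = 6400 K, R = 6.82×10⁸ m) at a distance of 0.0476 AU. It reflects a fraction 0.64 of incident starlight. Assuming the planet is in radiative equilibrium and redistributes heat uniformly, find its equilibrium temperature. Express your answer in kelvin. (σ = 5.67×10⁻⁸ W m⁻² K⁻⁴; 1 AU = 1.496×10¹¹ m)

T_eq ≈ 1080 K

d = 0.0476 AU = 7.12×10⁹ m.
L = 4πR_⋆²σT_⋆⁴ = 4π(6.82×10⁸)² × 5.67×10⁻⁸ × (6400)⁴ = 5.56×10²⁶ W.
S = L/(4πd²) = 8.73×10⁵ W m⁻².
Energy balance: absorbed = emitted ⇒ πR²·S(1−A) = 4πR²·σT_eq⁴, so T_eq⁴ = S(1−A)/(4σ).
T_eq = [8.73×10⁵ × 0.36 / (4 × 5.67×10⁻⁸)]^(1/4) = (1.39×10¹²)^(1/4) = 1080 K.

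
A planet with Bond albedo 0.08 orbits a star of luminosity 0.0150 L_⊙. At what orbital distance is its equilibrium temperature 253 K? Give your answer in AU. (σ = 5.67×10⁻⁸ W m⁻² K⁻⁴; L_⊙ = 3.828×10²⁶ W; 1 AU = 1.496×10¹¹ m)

d ≈ 0.142 AU

L = 0.0150 × 3.828×10²⁶ = 5.74×10²⁴ W.
From T_eq⁴ = L(1−A)/(16πσd²): d = √[L(1−A)/(16πσT_eq⁴)].
d = √[5.74×10²⁴ × 0.92 / (16π × 5.67×10⁻⁸ × (253)⁴)] = 2.13×10¹⁰ m = 0.142 AU.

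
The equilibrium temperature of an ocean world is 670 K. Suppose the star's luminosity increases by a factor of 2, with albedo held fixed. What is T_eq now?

T_eq ∝ L^(1/4) · d^(−1/2).
T′ = 670 × 2^(1/4) = 797 K.

T_eq ≈ 797 K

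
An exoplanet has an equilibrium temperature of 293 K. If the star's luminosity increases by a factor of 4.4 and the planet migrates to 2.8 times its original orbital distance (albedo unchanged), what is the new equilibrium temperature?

T_eq ∝ L^(1/4) · d^(−1/2).
T′ = 293 × 4.4^(1/4) / 2.8^(1/2) = 254 K.

T_eq ≈ 254 K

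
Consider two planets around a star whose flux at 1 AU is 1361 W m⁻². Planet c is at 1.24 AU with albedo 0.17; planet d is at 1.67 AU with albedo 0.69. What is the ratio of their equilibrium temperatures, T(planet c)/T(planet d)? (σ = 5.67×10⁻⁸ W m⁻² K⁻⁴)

T₁/T₂ ≈ 1.484

T_eq = [S₀(1−A)/(4σd²)]^(1/4), so T ∝ (1−A)^(1/4) / √d.
T₁ = [1361×0.83/(4×5.67×10⁻⁸×1.24²)]^(1/4) = 238.57 K.
T₂ = [1361×0.31/(4×5.67×10⁻⁸×1.67²)]^(1/4) = 160.71 K.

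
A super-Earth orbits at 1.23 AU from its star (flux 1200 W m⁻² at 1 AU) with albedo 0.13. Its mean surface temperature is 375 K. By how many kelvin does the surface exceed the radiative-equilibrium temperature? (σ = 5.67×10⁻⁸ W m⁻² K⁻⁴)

S = 1200/1.23² = 793.2 W m⁻².
T_eq = [S(1−A)/(4σ)]^(1/4) = [793.2×0.87/(4×5.67×10⁻⁸)]^(1/4) = 234.9 K.
ΔT = T_surf − T_eq = 375 − 234.9.

ΔT ≈ 140.1 K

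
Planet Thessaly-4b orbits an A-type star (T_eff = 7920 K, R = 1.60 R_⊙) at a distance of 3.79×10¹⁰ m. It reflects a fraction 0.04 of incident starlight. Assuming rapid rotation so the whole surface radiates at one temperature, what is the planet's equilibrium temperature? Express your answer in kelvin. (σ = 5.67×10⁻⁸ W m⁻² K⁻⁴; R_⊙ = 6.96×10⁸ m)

T_eq ≈ 950 K

R_⋆ = 1.60 × 6.96×10⁸ = 1.11×10⁹ m.
L = 4πR_⋆²σT_⋆⁴ = 4π(1.11×10⁹)² × 5.67×10⁻⁸ × (7920)⁴ = 3.48×10²⁷ W.
S = L/(4πd²) = 1.93×10⁵ W m⁻².
Energy balance: absorbed = emitted ⇒ πR²·S(1−A) = 4πR²·σT_eq⁴, so T_eq⁴ = S(1−A)/(4σ).
T_eq = [1.93×10⁵ × 0.96 / (4 × 5.67×10⁻⁸)]^(1/4) = (8.15×10¹¹)^(1/4) = 950 K.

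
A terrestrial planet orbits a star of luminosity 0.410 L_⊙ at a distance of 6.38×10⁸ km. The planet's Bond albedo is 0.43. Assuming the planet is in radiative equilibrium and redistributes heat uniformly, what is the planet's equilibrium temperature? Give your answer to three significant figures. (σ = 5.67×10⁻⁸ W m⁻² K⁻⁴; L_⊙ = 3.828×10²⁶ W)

d = 6.38×10⁸ km = 6.38×10¹¹ m.
L = 0.410 × 3.828×10²⁶ = 1.57×10²⁶ W.
Flux: S = L/(4πd²) = 1.57×10²⁶/(4π×(6.38×10¹¹)²) = 30.7 W m⁻².
Energy balance: absorbed = emitted ⇒ πR²·S(1−A) = 4πR²·σT_eq⁴, so T_eq⁴ = S(1−A)/(4σ).
T_eq = [30.7 × 0.57 / (4 × 5.67×10⁻⁸)]^(1/4) = (7.71×10⁷)^(1/4) = 93.7 K.

T_eq ≈ 93.7 K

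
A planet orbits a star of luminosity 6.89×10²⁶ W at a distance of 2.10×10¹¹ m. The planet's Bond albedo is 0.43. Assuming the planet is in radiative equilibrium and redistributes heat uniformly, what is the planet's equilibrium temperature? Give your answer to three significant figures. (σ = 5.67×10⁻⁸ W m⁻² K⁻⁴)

T_eq ≈ 236 K

Flux: S = L/(4πd²) = 6.89×10²⁶/(4π×(2.10×10¹¹)²) = 1240 W m⁻².
Energy balance: absorbed = emitted ⇒ πR²·S(1−A) = 4πR²·σT_eq⁴, so T_eq⁴ = S(1−A)/(4σ).
T_eq = [1240 × 0.57 / (4 × 5.67×10⁻⁸)]^(1/4) = (3.12×10⁹)^(1/4) = 236 K.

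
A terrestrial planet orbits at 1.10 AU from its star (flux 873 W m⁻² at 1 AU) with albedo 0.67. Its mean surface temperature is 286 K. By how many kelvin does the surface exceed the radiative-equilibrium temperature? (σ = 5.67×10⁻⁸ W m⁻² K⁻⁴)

ΔT ≈ 106.0 K

S = 873/1.10² = 721.5 W m⁻².
T_eq = [S(1−A)/(4σ)]^(1/4) = [721.5×0.33/(4×5.67×10⁻⁸)]^(1/4) = 180.0 K.
ΔT = T_surf − T_eq = 286 − 180.0.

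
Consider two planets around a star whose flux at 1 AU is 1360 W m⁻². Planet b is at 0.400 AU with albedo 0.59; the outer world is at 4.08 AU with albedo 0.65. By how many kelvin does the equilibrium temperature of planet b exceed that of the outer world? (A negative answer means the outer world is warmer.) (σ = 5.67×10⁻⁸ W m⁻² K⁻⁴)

T_eq = [S₀(1−A)/(4σd²)]^(1/4), so T ∝ (1−A)^(1/4) / √d.
T₁ = [1360×0.41/(4×5.67×10⁻⁸×0.400²)]^(1/4) = 352.08 K.
T₂ = [1360×0.35/(4×5.67×10⁻⁸×4.08²)]^(1/4) = 105.96 K.

ΔT ≈ 246.1 K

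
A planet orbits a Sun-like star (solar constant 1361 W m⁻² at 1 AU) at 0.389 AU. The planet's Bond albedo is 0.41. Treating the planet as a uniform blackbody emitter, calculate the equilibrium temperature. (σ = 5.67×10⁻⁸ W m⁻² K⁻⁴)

T_eq ≈ 391 K

Flux at 0.389 AU: S = 1361/0.389² = 8990 W m⁻².
Energy balance: absorbed = emitted ⇒ πR²·S(1−A) = 4πR²·σT_eq⁴, so T_eq⁴ = S(1−A)/(4σ).
T_eq = [8990 × 0.59 / (4 × 5.67×10⁻⁸)]^(1/4) = (2.34×10¹⁰)^(1/4) = 391 K.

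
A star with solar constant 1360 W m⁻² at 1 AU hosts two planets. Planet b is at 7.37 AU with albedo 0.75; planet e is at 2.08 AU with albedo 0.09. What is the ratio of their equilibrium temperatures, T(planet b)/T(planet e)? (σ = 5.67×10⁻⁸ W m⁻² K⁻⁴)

T₁/T₂ ≈ 0.385

T_eq = [S₀(1−A)/(4σd²)]^(1/4), so T ∝ (1−A)^(1/4) / √d.
T₁ = [1360×0.25/(4×5.67×10⁻⁸×7.37²)]^(1/4) = 72.48 K.
T₂ = [1360×0.91/(4×5.67×10⁻⁸×2.08²)]^(1/4) = 188.45 K.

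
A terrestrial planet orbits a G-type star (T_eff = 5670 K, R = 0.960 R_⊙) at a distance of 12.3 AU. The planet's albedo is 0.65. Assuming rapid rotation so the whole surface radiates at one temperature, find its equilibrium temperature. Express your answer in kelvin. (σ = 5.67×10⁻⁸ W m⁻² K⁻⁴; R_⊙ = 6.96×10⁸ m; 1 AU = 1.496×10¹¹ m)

R_⋆ = 0.960 × 6.96×10⁸ = 6.68×10⁸ m.
d = 12.3 AU = 1.84×10¹² m.
L = 4πR_⋆²σT_⋆⁴ = 4π(6.68×10⁸)² × 5.67×10⁻⁸ × (5670)⁴ = 3.29×10²⁶ W.
S = L/(4πd²) = 7.73 W m⁻².
Energy balance: absorbed = emitted ⇒ πR²·S(1−A) = 4πR²·σT_eq⁴, so T_eq⁴ = S(1−A)/(4σ).
T_eq = [7.73 × 0.35 / (4 × 5.67×10⁻⁸)]^(1/4) = (1.19×10⁷)^(1/4) = 58.8 K.

T_eq ≈ 58.8 K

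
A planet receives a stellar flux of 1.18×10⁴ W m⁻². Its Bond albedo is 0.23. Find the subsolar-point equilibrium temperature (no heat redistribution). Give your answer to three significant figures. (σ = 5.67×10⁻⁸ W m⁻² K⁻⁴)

T_ss ≈ 633 K

At the subsolar point the surface absorbs S(1−A) and emits σT⁴ per unit area — no factor of 4, since only the local patch is in balance.
T = [1.18×10⁴ × 0.77 / 5.67×10⁻⁸]^(1/4) = (1.60×10¹¹)^(1/4) = 633 K.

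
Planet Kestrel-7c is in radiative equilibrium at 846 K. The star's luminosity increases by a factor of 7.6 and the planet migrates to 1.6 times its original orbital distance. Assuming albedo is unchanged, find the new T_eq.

T_eq ∝ L^(1/4) · d^(−1/2).
T′ = 846 × 7.6^(1/4) / 1.6^(1/2) = 1110 K.

T_eq ≈ 1110 K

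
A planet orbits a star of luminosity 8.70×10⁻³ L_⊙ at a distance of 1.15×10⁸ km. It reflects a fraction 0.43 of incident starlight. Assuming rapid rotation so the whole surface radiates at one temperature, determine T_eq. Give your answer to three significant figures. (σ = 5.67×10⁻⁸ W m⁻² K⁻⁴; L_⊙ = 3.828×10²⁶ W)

T_eq ≈ 84.2 K

d = 1.15×10⁸ km = 1.15×10¹¹ m.
L = 8.70×10⁻³ × 3.828×10²⁶ = 3.33×10²⁴ W.
Flux: S = L/(4πd²) = 3.33×10²⁴/(4π×(1.15×10¹¹)²) = 20.0 W m⁻².
Energy balance: absorbed = emitted ⇒ πR²·S(1−A) = 4πR²·σT_eq⁴, so T_eq⁴ = S(1−A)/(4σ).
T_eq = [20.0 × 0.57 / (4 × 5.67×10⁻⁸)]^(1/4) = (5.04×10⁷)^(1/4) = 84.2 K.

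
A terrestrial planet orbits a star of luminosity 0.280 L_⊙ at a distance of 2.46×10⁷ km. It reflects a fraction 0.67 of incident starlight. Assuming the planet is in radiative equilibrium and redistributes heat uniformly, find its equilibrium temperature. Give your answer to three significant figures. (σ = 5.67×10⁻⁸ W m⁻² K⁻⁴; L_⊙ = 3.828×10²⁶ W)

d = 2.46×10⁷ km = 2.46×10¹⁰ m.
L = 0.280 × 3.828×10²⁶ = 1.07×10²⁶ W.
Flux: S = L/(4πd²) = 1.07×10²⁶/(4π×(2.46×10¹⁰)²) = 1.41×10⁴ W m⁻².
Energy balance: absorbed = emitted ⇒ πR²·S(1−A) = 4πR²·σT_eq⁴, so T_eq⁴ = S(1−A)/(4σ).
T_eq = [1.41×10⁴ × 0.33 / (4 × 5.67×10⁻⁸)]^(1/4) = (2.05×10¹⁰)^(1/4) = 378 K.

T_eq ≈ 378 K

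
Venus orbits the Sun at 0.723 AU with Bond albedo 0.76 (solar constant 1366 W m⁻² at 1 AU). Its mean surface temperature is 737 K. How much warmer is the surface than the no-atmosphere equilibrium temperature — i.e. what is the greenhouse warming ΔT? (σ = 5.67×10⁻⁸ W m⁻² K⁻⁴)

ΔT ≈ 507.7 K

S = 1366/0.723² = 2613 W m⁻².
T_eq = [S(1−A)/(4σ)]^(1/4) = [2613×0.24/(4×5.67×10⁻⁸)]^(1/4) = 229.3 K.
ΔT = T_surf − T_eq = 737 − 229.3.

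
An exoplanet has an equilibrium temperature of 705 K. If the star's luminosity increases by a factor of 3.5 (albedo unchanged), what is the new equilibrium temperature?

T_eq ≈ 964 K

T_eq ∝ L^(1/4) · d^(−1/2).
T′ = 705 × 3.5^(1/4) = 964 K.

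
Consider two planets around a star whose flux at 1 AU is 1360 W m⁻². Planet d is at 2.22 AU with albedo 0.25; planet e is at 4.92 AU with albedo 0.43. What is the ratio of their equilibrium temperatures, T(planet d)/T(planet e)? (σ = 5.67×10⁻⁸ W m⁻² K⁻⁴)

T_eq = [S₀(1−A)/(4σd²)]^(1/4), so T ∝ (1−A)^(1/4) / √d.
T₁ = [1360×0.75/(4×5.67×10⁻⁸×2.22²)]^(1/4) = 173.81 K.
T₂ = [1360×0.57/(4×5.67×10⁻⁸×4.92²)]^(1/4) = 109.01 K.

T₁/T₂ ≈ 1.594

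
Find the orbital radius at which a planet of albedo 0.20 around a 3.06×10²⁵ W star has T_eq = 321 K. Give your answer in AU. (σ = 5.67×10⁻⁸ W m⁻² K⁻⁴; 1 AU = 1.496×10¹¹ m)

From T_eq⁴ = L(1−A)/(16πσd²): d = √[L(1−A)/(16πσT_eq⁴)].
d = √[3.06×10²⁵ × 0.80 / (16π × 5.67×10⁻⁸ × (321)⁴)] = 2.84×10¹⁰ m = 0.190 AU.

d ≈ 0.190 AU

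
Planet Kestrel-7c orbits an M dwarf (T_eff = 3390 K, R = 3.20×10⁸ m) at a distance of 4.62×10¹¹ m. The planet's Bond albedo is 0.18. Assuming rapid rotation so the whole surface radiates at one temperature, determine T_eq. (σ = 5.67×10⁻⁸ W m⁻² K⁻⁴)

L = 4πR_⋆²σT_⋆⁴ = 4π(3.20×10⁸)² × 5.67×10⁻⁸ × (3390)⁴ = 9.64×10²⁴ W.
S = L/(4πd²) = 3.59 W m⁻².
Energy balance: absorbed = emitted ⇒ πR²·S(1−A) = 4πR²·σT_eq⁴, so T_eq⁴ = S(1−A)/(4σ).
T_eq = [3.59 × 0.82 / (4 × 5.67×10⁻⁸)]^(1/4) = (1.30×10⁷)^(1/4) = 60.0 K.

T_eq ≈ 60.0 K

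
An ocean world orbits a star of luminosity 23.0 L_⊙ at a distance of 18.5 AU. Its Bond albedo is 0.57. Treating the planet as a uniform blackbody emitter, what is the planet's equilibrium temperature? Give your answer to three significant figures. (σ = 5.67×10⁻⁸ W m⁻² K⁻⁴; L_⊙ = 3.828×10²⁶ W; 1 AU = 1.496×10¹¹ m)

T_eq ≈ 115 K

d = 18.5 AU = 2.77×10¹² m.
L = 23.0 × 3.828×10²⁶ = 8.80×10²⁷ W.
Flux: S = L/(4πd²) = 8.80×10²⁷/(4π×(2.77×10¹²)²) = 91.5 W m⁻².
Energy balance: absorbed = emitted ⇒ πR²·S(1−A) = 4πR²·σT_eq⁴, so T_eq⁴ = S(1−A)/(4σ).
T_eq = [91.5 × 0.43 / (4 × 5.67×10⁻⁸)]^(1/4) = (1.73×10⁸)^(1/4) = 115 K.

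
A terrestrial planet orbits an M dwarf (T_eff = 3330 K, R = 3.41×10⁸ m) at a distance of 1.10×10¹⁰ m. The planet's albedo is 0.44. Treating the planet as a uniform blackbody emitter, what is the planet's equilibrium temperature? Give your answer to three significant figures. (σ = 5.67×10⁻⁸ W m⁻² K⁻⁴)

L = 4πR_⋆²σT_⋆⁴ = 4π(3.41×10⁸)² × 5.67×10⁻⁸ × (3330)⁴ = 1.02×10²⁵ W.
S = L/(4πd²) = 6700 W m⁻².
Energy balance: absorbed = emitted ⇒ πR²·S(1−A) = 4πR²·σT_eq⁴, so T_eq⁴ = S(1−A)/(4σ).
T_eq = [6700 × 0.56 / (4 × 5.67×10⁻⁸)]^(1/4) = (1.65×10¹⁰)^(1/4) = 359 K.

T_eq ≈ 359 K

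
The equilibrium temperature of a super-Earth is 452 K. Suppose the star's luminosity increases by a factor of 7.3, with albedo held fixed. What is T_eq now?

T_eq ≈ 743 K

T_eq ∝ L^(1/4) · d^(−1/2).
T′ = 452 × 7.3^(1/4) = 743 K.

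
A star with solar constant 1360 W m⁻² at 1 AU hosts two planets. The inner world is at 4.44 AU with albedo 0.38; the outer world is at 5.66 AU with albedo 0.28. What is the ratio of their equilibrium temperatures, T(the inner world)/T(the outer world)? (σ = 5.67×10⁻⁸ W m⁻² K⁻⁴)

T₁/T₂ ≈ 1.088

T_eq = [S₀(1−A)/(4σd²)]^(1/4), so T ∝ (1−A)^(1/4) / √d.
T₁ = [1360×0.62/(4×5.67×10⁻⁸×4.44²)]^(1/4) = 117.19 K.
T₂ = [1360×0.72/(4×5.67×10⁻⁸×5.66²)]^(1/4) = 107.75 K.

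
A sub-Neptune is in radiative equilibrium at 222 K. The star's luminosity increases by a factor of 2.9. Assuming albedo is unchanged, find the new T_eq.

T_eq ∝ L^(1/4) · d^(−1/2).
T′ = 222 × 2.9^(1/4) = 290 K.

T_eq ≈ 290 K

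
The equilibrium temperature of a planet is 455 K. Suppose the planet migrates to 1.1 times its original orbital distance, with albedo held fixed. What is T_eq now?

T_eq ≈ 434 K

T_eq ∝ L^(1/4) · d^(−1/2).
T′ = 455 / 1.1^(1/2) = 434 K.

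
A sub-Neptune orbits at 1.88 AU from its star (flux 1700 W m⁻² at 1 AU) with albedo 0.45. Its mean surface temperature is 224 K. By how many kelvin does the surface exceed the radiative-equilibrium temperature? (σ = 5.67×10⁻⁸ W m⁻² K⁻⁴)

S = 1700/1.88² = 481.0 W m⁻².
T_eq = [S(1−A)/(4σ)]^(1/4) = [481.0×0.55/(4×5.67×10⁻⁸)]^(1/4) = 184.8 K.
ΔT = T_surf − T_eq = 224 − 184.8.

ΔT ≈ 39.2 K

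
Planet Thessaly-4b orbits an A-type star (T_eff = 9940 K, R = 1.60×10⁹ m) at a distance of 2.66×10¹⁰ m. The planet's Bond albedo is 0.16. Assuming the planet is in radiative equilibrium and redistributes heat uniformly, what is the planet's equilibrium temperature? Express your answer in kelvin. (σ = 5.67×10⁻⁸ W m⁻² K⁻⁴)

T_eq ≈ 1650 K

L = 4πR_⋆²σT_⋆⁴ = 4π(1.60×10⁹)² × 5.67×10⁻⁸ × (9940)⁴ = 1.78×10²⁸ W.
S = L/(4πd²) = 2.00×10⁶ W m⁻².
Energy balance: absorbed = emitted ⇒ πR²·S(1−A) = 4πR²·σT_eq⁴, so T_eq⁴ = S(1−A)/(4σ).
T_eq = [2.00×10⁶ × 0.84 / (4 × 5.67×10⁻⁸)]^(1/4) = (7.42×10¹²)^(1/4) = 1650 K.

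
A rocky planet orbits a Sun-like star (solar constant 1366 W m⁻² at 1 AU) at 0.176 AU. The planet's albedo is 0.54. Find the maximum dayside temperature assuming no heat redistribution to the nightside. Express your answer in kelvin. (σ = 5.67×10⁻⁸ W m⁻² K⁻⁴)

T_ss ≈ 773 K

Flux at 0.176 AU: S = 1366/0.176² = 4.41×10⁴ W m⁻².
With no redistribution each surface element balances locally: S(1−A) = σT⁴.
T = [4.41×10⁴ × 0.46 / 5.67×10⁻⁸]^(1/4) = (3.58×10¹¹)^(1/4) = 773 K.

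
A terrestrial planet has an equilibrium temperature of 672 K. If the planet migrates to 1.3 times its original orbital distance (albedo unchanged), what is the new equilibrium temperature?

T_eq ∝ L^(1/4) · d^(−1/2).
T′ = 672 / 1.3^(1/2) = 589 K.

T_eq ≈ 589 K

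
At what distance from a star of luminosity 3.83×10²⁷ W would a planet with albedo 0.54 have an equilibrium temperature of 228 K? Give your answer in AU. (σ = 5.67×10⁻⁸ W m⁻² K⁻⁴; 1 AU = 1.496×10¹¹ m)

From T_eq⁴ = L(1−A)/(16πσd²): d = √[L(1−A)/(16πσT_eq⁴)].
d = √[3.83×10²⁷ × 0.46 / (16π × 5.67×10⁻⁸ × (228)⁴)] = 4.78×10¹¹ m = 3.20 AU.

d ≈ 3.20 AU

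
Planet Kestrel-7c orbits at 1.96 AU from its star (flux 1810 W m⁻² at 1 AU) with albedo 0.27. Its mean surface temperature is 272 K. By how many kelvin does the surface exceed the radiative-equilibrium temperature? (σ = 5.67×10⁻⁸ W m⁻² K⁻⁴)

ΔT ≈ 74.7 K

S = 1810/1.96² = 471.2 W m⁻².
T_eq = [S(1−A)/(4σ)]^(1/4) = [471.2×0.73/(4×5.67×10⁻⁸)]^(1/4) = 197.3 K.
ΔT = T_surf − T_eq = 272 − 197.3.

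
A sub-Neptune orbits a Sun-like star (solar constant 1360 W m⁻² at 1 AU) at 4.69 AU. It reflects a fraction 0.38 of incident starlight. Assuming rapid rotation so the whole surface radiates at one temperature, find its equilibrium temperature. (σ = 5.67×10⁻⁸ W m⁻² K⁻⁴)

T_eq ≈ 114 K

Flux at 4.69 AU: S = 1360/4.69² = 61.8 W m⁻².
Energy balance: absorbed = emitted ⇒ πR²·S(1−A) = 4πR²·σT_eq⁴, so T_eq⁴ = S(1−A)/(4σ).
T_eq = [61.8 × 0.62 / (4 × 5.67×10⁻⁸)]^(1/4) = (1.69×10⁸)^(1/4) = 114 K.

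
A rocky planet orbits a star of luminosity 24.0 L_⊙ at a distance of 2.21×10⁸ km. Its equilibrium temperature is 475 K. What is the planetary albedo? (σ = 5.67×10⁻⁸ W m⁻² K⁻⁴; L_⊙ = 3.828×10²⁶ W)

d = 2.21×10⁸ km = 2.21×10¹¹ m.
L = 24.0 × 3.828×10²⁶ = 9.19×10²⁷ W.
Flux: S = L/(4πd²) = 9.19×10²⁷/(4π×(2.21×10¹¹)²) = 1.50×10⁴ W m⁻².
From T_eq⁴ = S(1−A)/(4σ): 1−A = 4σT_eq⁴/S.
1−A = 4 × 5.67×10⁻⁸ × (475)⁴ / 1.50×10⁴ = 0.771.

A ≈ 0.23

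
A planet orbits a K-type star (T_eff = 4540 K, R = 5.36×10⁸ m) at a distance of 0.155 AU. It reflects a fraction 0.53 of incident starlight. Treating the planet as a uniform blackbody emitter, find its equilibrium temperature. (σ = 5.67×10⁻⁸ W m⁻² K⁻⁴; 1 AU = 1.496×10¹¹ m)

d = 0.155 AU = 2.32×10¹⁰ m.
L = 4πR_⋆²σT_⋆⁴ = 4π(5.36×10⁸)² × 5.67×10⁻⁸ × (4540)⁴ = 8.70×10²⁵ W.
S = L/(4πd²) = 1.29×10⁴ W m⁻².
Energy balance: absorbed = emitted ⇒ πR²·S(1−A) = 4πR²·σT_eq⁴, so T_eq⁴ = S(1−A)/(4σ).
T_eq = [1.29×10⁴ × 0.47 / (4 × 5.67×10⁻⁸)]^(1/4) = (2.67×10¹⁰)^(1/4) = 404 K.

T_eq ≈ 404 K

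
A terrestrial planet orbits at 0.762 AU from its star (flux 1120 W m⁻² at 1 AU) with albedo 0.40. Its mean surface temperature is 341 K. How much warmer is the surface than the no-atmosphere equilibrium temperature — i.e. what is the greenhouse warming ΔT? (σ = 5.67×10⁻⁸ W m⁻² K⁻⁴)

ΔT ≈ 73.7 K

S = 1120/0.762² = 1929 W m⁻².
T_eq = [S(1−A)/(4σ)]^(1/4) = [1929×0.60/(4×5.67×10⁻⁸)]^(1/4) = 267.3 K.
ΔT = T_surf − T_eq = 341 − 267.3.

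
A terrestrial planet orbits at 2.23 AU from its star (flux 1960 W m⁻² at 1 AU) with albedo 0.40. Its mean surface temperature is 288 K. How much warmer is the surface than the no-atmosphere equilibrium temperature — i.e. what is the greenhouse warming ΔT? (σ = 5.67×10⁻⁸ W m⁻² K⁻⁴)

ΔT ≈ 108.3 K

S = 1960/2.23² = 394.1 W m⁻².
T_eq = [S(1−A)/(4σ)]^(1/4) = [394.1×0.60/(4×5.67×10⁻⁸)]^(1/4) = 179.7 K.
ΔT = T_surf − T_eq = 288 − 179.7.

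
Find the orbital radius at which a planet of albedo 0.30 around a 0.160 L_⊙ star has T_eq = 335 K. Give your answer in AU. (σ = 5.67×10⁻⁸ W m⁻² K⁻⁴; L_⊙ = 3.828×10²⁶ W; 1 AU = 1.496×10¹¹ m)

L = 0.160 × 3.828×10²⁶ = 6.12×10²⁵ W.
From T_eq⁴ = L(1−A)/(16πσd²): d = √[L(1−A)/(16πσT_eq⁴)].
d = √[6.12×10²⁵ × 0.70 / (16π × 5.67×10⁻⁸ × (335)⁴)] = 3.46×10¹⁰ m = 0.231 AU.

d ≈ 0.231 AU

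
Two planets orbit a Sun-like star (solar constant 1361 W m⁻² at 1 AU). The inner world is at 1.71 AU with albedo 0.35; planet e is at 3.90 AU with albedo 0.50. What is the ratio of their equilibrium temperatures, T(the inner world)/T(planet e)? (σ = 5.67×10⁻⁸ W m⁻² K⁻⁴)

T₁/T₂ ≈ 1.613

T_eq = [S₀(1−A)/(4σd²)]^(1/4), so T ∝ (1−A)^(1/4) / √d.
T₁ = [1361×0.65/(4×5.67×10⁻⁸×1.71²)]^(1/4) = 191.11 K.
T₂ = [1361×0.50/(4×5.67×10⁻⁸×3.90²)]^(1/4) = 118.51 K.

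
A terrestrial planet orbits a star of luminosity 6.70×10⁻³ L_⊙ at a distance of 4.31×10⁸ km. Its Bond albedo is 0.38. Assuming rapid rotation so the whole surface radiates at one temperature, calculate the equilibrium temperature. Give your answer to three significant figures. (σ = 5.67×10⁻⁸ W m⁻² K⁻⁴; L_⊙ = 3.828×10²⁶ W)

T_eq ≈ 41.6 K

d = 4.31×10⁸ km = 4.31×10¹¹ m.
L = 6.70×10⁻³ × 3.828×10²⁶ = 2.56×10²⁴ W.
Flux: S = L/(4πd²) = 2.56×10²⁴/(4π×(4.31×10¹¹)²) = 1.10 W m⁻².
Energy balance: absorbed = emitted ⇒ πR²·S(1−A) = 4πR²·σT_eq⁴, so T_eq⁴ = S(1−A)/(4σ).
T_eq = [1.10 × 0.62 / (4 × 5.67×10⁻⁸)]^(1/4) = (3.00×10⁶)^(1/4) = 41.6 K.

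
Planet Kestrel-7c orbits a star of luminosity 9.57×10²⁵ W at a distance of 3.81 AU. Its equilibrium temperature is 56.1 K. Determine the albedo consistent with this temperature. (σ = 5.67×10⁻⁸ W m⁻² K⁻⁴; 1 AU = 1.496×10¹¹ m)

A ≈ 0.90

d = 3.81 AU = 5.70×10¹¹ m.
Flux: S = L/(4πd²) = 9.57×10²⁵/(4π×(5.70×10¹¹)²) = 23.4 W m⁻².
From T_eq⁴ = S(1−A)/(4σ): 1−A = 4σT_eq⁴/S.
1−A = 4 × 5.67×10⁻⁸ × (56.1)⁴ / 23.4 = 0.096.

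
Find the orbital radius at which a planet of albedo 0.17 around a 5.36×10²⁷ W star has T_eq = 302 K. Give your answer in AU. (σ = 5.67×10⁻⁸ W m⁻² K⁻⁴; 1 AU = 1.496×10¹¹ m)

d ≈ 2.90 AU

From T_eq⁴ = L(1−A)/(16πσd²): d = √[L(1−A)/(16πσT_eq⁴)].
d = √[5.36×10²⁷ × 0.83 / (16π × 5.67×10⁻⁸ × (302)⁴)] = 4.33×10¹¹ m = 2.90 AU.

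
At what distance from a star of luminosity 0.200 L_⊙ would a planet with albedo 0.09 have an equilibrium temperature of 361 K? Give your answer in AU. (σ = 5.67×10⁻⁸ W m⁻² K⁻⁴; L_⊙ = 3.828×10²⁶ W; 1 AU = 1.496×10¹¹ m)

d ≈ 0.254 AU

L = 0.200 × 3.828×10²⁶ = 7.66×10²⁵ W.
From T_eq⁴ = L(1−A)/(16πσd²): d = √[L(1−A)/(16πσT_eq⁴)].
d = √[7.66×10²⁵ × 0.91 / (16π × 5.67×10⁻⁸ × (361)⁴)] = 3.79×10¹⁰ m = 0.254 AU.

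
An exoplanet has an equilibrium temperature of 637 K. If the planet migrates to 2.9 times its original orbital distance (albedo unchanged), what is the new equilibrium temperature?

T_eq ∝ L^(1/4) · d^(−1/2).
T′ = 637 / 2.9^(1/2) = 374 K.

T_eq ≈ 374 K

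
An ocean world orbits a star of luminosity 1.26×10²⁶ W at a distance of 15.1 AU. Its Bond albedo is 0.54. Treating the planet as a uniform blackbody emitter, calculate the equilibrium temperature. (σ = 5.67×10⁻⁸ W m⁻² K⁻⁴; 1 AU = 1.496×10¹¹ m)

T_eq ≈ 44.7 K

d = 15.1 AU = 2.26×10¹² m.
Flux: S = L/(4πd²) = 1.26×10²⁶/(4π×(2.26×10¹²)²) = 1.96 W m⁻².
Energy balance: absorbed = emitted ⇒ πR²·S(1−A) = 4πR²·σT_eq⁴, so T_eq⁴ = S(1−A)/(4σ).
T_eq = [1.96 × 0.46 / (4 × 5.67×10⁻⁸)]^(1/4) = (3.99×10⁶)^(1/4) = 44.7 K.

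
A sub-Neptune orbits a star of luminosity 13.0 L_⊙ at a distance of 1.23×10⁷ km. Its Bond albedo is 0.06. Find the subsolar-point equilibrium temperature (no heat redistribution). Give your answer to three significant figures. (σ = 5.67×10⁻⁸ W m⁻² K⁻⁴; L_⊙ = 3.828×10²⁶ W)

T_ss ≈ 2570 K

d = 1.23×10⁷ km = 1.23×10¹⁰ m.
L = 13.0 × 3.828×10²⁶ = 4.98×10²⁷ W.
Flux: S = L/(4πd²) = 4.98×10²⁷/(4π×(1.23×10¹⁰)²) = 2.62×10⁶ W m⁻².
At the subsolar point the surface absorbs S(1−A) and emits σT⁴ per unit area — no factor of 4, since only the local patch is in balance.
T = [2.62×10⁶ × 0.94 / 5.67×10⁻⁸]^(1/4) = (4.34×10¹³)^(1/4) = 2570 K.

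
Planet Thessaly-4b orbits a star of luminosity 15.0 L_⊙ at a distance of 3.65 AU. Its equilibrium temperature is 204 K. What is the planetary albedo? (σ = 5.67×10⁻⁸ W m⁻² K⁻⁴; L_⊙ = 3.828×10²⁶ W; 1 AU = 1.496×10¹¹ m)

d = 3.65 AU = 5.46×10¹¹ m.
L = 15.0 × 3.828×10²⁶ = 5.74×10²⁷ W.
Flux: S = L/(4πd²) = 5.74×10²⁷/(4π×(5.46×10¹¹)²) = 1530 W m⁻².
From T_eq⁴ = S(1−A)/(4σ): 1−A = 4σT_eq⁴/S.
1−A = 4 × 5.67×10⁻⁸ × (204)⁴ / 1530 = 0.256.

A ≈ 0.74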